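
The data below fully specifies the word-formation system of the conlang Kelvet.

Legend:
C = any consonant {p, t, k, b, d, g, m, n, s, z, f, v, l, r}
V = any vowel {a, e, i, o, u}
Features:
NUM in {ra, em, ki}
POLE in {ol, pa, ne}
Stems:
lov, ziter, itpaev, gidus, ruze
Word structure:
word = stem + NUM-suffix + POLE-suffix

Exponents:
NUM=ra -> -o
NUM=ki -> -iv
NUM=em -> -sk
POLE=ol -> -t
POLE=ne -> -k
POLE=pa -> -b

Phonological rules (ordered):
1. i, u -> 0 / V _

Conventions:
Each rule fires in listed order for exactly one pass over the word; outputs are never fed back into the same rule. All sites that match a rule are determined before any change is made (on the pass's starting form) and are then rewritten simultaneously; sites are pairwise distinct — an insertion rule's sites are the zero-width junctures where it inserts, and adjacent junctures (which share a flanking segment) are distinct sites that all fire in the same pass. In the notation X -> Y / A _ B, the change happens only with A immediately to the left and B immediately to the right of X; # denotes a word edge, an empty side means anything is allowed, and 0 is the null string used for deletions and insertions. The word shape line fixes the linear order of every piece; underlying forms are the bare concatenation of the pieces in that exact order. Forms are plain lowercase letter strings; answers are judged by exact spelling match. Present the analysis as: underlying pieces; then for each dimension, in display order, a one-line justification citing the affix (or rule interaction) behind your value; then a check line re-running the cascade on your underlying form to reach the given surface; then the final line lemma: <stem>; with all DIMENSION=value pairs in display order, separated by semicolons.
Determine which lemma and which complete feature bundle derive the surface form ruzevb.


underlying: ruze-iv-b
NUM=ki - signalled by the affix -iv
POLE=pa - signalled by the affix -b
check: ruzeivb -> ruzevb
lemma: ruze; NUM=ki; POLE=pa


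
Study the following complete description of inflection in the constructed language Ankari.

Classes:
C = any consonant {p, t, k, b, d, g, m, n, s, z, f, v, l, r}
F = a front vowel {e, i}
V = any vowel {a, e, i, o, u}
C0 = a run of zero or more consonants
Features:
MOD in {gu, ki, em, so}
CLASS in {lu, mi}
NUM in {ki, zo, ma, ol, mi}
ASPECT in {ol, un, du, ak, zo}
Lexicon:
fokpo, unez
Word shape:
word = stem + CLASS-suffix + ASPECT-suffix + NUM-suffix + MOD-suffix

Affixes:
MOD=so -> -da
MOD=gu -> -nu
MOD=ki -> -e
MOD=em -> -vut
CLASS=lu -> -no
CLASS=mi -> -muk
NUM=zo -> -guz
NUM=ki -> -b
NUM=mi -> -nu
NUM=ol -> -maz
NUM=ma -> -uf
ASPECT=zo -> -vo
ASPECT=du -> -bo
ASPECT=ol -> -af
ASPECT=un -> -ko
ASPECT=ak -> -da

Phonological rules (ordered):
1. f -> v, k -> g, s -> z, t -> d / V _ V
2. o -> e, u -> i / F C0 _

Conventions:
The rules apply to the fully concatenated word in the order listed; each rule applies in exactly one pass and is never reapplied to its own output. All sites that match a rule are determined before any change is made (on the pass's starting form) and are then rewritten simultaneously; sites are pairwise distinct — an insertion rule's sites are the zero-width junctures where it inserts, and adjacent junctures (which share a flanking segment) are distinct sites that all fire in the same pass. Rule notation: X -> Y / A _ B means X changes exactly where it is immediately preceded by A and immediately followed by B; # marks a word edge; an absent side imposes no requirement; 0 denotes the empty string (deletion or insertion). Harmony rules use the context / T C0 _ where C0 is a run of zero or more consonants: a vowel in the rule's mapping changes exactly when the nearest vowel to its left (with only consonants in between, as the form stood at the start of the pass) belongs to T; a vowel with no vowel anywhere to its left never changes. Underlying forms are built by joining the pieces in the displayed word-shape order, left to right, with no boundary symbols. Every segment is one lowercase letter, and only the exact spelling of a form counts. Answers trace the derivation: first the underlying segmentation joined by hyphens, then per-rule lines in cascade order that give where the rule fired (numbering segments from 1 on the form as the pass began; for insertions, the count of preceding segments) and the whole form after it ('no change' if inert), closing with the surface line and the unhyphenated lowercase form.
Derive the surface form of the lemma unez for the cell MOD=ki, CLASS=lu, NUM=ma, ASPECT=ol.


underlying: unez-no-af-uf-e
1. f -> v, k -> g, s -> z, t -> d / V _ V: fires at position(s) 8, 10: uneznoavuve
2. o -> e, u -> i / F C0 _: fires at position(s) 6: unezneavuve
surface: unezneavuve


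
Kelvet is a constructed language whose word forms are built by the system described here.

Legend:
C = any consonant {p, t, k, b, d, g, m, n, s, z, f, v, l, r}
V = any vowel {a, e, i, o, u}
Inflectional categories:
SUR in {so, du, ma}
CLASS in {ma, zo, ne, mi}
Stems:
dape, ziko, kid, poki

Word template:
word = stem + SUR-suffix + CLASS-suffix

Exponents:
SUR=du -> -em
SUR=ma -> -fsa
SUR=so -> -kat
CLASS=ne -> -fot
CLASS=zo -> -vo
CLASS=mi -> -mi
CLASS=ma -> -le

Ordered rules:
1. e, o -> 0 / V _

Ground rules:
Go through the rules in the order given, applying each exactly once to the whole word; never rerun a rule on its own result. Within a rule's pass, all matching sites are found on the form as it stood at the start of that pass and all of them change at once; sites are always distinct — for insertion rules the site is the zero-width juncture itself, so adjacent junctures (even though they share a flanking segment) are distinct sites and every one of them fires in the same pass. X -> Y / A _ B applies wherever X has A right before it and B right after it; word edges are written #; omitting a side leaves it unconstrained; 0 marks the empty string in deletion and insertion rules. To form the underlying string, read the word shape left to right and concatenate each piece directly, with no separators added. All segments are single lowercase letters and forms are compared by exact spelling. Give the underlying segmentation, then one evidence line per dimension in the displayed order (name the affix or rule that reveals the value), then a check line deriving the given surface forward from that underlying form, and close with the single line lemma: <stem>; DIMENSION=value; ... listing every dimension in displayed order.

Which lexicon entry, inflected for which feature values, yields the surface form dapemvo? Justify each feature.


underlying: dape-em-vo
SUR=du - signalled by the affix -em
CLASS=zo - signalled by the affix -vo
check: dapeemvo -> dapemvo
lemma: dape; SUR=du; CLASS=zo


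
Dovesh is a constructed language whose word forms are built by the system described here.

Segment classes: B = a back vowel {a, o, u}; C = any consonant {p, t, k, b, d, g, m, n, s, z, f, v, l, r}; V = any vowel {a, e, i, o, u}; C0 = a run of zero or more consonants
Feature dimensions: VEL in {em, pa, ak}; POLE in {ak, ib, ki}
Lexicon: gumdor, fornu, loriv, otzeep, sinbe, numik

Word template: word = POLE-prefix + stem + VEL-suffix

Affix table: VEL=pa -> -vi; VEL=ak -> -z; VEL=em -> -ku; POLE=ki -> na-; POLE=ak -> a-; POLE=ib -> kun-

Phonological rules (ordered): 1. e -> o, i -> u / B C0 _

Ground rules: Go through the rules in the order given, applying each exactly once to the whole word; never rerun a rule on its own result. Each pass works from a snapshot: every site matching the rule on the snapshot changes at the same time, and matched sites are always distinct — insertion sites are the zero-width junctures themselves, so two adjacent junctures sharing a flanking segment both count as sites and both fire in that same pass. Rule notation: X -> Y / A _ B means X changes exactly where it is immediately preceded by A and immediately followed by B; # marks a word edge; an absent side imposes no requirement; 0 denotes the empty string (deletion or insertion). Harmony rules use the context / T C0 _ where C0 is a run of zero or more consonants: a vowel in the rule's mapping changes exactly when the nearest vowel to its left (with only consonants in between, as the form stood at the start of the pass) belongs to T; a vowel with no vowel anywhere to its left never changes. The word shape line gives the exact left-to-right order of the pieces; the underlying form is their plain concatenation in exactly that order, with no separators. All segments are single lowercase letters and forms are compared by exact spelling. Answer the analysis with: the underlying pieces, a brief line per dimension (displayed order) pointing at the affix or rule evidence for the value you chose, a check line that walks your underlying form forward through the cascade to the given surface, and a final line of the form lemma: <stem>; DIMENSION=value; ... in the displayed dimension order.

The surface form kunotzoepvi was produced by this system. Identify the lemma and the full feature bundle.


underlying: kun-otzeep-vi
VEL=pa - signalled by the affix -vi
POLE=ib - signalled by the affix kun-
check: kunotzeepvi -> kunotzoepvi
lemma: otzeep; VEL=pa; POLE=ib


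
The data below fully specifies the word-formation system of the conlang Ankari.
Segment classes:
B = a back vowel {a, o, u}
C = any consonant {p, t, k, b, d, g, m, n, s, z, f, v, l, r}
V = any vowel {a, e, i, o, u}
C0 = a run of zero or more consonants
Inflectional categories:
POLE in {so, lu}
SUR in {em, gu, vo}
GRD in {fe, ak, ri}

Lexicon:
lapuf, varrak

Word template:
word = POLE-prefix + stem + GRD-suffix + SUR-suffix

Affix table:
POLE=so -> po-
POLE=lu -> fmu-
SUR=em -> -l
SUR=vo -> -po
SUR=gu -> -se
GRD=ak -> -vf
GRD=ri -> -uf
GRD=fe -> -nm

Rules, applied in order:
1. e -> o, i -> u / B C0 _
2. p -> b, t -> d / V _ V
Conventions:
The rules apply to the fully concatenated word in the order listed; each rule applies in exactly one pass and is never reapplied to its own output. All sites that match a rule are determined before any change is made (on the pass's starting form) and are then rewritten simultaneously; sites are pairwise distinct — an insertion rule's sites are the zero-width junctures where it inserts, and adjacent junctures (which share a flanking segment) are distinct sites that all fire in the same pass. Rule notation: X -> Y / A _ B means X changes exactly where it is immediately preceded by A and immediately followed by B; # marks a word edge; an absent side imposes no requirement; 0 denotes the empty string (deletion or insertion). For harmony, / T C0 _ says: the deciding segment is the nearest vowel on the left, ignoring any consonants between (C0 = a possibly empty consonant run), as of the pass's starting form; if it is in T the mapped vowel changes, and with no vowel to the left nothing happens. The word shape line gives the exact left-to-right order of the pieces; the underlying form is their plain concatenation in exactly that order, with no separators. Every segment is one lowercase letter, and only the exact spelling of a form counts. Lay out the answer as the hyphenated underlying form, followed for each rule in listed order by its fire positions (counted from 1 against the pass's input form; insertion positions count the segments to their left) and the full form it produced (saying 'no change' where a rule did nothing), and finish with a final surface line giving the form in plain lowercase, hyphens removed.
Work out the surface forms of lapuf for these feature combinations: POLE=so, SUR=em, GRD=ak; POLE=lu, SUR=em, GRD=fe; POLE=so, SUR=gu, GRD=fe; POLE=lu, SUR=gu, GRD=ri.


cell POLE=so, SUR=em, GRD=ak:
underlying: po-lapuf-vf-l
1. e -> o, i -> u / B C0 _: no change
2. p -> b, t -> d / V _ V: fires at position(s) 5: polabufvfl
surface: polabufvfl

cell POLE=lu, SUR=em, GRD=fe:
underlying: fmu-lapuf-nm-l
1. e -> o, i -> u / B C0 _: no change
2. p -> b, t -> d / V _ V: fires at position(s) 6: fmulabufnml
surface: fmulabufnml

cell POLE=so, SUR=gu, GRD=fe:
underlying: po-lapuf-nm-se
1. e -> o, i -> u / B C0 _: fires at position(s) 11: polapufnmso
2. p -> b, t -> d / V _ V: fires at position(s) 5: polabufnmso
surface: polabufnmso

cell POLE=lu, SUR=gu, GRD=ri:
underlying: fmu-lapuf-uf-se
1. e -> o, i -> u / B C0 _: fires at position(s) 12: fmulapufufso
2. p -> b, t -> d / V _ V: fires at position(s) 6: fmulabufufso
surface: fmulabufufso


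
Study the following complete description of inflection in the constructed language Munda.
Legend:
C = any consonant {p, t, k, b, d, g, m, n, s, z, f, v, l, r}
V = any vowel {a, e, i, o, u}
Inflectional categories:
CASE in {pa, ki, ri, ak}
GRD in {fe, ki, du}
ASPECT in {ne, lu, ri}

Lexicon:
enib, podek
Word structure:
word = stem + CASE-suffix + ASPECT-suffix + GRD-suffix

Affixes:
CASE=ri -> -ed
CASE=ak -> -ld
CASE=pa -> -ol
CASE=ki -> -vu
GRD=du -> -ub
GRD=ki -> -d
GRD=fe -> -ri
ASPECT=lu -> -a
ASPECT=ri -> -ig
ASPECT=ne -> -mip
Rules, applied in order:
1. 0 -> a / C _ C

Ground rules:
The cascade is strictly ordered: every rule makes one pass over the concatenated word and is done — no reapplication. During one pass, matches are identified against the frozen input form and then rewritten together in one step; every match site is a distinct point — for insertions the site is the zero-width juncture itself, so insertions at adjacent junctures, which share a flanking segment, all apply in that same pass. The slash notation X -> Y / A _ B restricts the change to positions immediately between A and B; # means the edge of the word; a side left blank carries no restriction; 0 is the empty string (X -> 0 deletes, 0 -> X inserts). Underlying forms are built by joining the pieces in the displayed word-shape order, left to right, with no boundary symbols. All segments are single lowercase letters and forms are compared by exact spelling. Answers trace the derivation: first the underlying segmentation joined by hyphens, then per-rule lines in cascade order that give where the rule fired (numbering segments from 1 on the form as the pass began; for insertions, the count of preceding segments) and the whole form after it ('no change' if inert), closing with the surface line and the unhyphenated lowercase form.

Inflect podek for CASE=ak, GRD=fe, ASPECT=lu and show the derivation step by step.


underlying: podek-ld-a-ri
1. 0 -> a / C _ C: inserts after position(s) 5, 6: podekaladari
surface: podekaladari


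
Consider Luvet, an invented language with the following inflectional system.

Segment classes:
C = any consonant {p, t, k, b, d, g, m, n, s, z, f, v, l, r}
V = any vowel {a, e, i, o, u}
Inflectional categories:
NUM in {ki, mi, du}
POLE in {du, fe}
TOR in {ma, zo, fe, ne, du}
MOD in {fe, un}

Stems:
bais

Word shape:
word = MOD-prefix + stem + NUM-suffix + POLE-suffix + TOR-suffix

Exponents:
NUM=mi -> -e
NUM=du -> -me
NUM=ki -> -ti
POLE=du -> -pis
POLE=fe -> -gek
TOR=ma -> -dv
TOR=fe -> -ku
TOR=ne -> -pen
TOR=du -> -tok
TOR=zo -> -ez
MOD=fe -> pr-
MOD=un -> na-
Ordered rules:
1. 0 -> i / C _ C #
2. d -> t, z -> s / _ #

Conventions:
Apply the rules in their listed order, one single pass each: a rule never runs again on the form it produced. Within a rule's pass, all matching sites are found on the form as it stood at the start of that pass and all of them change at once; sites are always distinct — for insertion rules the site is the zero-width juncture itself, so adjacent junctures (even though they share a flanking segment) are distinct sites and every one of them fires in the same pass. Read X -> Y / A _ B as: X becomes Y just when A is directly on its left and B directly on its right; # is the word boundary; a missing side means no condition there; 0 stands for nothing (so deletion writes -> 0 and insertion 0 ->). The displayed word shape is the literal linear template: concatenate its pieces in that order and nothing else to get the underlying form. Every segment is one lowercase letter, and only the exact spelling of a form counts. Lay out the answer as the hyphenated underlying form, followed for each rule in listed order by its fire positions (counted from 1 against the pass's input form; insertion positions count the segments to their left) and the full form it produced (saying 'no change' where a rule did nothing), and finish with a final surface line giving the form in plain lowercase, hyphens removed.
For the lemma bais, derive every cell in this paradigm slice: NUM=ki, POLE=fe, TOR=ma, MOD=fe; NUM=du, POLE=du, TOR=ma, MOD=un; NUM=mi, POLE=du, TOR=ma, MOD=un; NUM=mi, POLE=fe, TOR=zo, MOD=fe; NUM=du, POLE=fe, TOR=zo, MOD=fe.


cell NUM=ki, POLE=fe, TOR=ma, MOD=fe:
underlying: pr-bais-ti-gek-dv
1. 0 -> i / C _ C #: inserts after position(s) 12: prbaistigekdiv
2. d -> t, z -> s / _ #: no change
surface: prbaistigekdiv

cell NUM=du, POLE=du, TOR=ma, MOD=un:
underlying: na-bais-me-pis-dv
1. 0 -> i / C _ C #: inserts after position(s) 12: nabaismepisdiv
2. d -> t, z -> s / _ #: no change
surface: nabaismepisdiv

cell NUM=mi, POLE=du, TOR=ma, MOD=un:
underlying: na-bais-e-pis-dv
1. 0 -> i / C _ C #: inserts after position(s) 11: nabaisepisdiv
2. d -> t, z -> s / _ #: no change
surface: nabaisepisdiv

cell NUM=mi, POLE=fe, TOR=zo, MOD=fe:
underlying: pr-bais-e-gek-ez
1. 0 -> i / C _ C #: no change
2. d -> t, z -> s / _ #: fires at position(s) 12: prbaisegekes
surface: prbaisegekes

cell NUM=du, POLE=fe, TOR=zo, MOD=fe:
underlying: pr-bais-me-gek-ez
1. 0 -> i / C _ C #: no change
2. d -> t, z -> s / _ #: fires at position(s) 13: prbaismegekes
surface: prbaismegekes


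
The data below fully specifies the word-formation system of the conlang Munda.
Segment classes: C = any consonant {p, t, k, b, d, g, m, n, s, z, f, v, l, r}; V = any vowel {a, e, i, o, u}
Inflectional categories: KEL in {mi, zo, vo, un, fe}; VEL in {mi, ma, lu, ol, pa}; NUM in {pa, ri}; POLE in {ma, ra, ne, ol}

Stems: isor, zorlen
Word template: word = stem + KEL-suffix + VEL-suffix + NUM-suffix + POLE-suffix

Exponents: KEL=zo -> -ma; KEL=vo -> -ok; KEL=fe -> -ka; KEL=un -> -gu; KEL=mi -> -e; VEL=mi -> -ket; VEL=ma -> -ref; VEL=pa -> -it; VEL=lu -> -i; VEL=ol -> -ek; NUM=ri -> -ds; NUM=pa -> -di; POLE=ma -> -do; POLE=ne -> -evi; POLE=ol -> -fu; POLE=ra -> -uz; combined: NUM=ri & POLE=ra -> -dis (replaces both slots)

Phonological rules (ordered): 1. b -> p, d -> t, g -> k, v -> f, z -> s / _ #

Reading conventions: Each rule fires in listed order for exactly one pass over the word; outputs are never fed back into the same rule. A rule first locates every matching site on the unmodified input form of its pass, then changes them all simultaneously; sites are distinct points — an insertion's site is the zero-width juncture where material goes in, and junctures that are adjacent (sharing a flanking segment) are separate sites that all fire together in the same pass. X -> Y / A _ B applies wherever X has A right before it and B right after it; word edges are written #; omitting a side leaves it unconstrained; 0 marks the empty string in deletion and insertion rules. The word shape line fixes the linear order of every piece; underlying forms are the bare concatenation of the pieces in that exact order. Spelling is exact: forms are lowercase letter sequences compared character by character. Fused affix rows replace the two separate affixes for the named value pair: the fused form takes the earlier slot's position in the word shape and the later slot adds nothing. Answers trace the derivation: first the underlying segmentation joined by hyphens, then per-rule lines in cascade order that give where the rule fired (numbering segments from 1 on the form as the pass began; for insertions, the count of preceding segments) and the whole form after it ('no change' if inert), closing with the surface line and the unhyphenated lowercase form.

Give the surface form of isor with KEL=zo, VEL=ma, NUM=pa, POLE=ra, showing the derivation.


underlying: isor-ma-ref-di-uz
1. b -> p, d -> t, g -> k, v -> f, z -> s / _ #: fires at position(s) 13: isormarefdius
surface: isormarefdius


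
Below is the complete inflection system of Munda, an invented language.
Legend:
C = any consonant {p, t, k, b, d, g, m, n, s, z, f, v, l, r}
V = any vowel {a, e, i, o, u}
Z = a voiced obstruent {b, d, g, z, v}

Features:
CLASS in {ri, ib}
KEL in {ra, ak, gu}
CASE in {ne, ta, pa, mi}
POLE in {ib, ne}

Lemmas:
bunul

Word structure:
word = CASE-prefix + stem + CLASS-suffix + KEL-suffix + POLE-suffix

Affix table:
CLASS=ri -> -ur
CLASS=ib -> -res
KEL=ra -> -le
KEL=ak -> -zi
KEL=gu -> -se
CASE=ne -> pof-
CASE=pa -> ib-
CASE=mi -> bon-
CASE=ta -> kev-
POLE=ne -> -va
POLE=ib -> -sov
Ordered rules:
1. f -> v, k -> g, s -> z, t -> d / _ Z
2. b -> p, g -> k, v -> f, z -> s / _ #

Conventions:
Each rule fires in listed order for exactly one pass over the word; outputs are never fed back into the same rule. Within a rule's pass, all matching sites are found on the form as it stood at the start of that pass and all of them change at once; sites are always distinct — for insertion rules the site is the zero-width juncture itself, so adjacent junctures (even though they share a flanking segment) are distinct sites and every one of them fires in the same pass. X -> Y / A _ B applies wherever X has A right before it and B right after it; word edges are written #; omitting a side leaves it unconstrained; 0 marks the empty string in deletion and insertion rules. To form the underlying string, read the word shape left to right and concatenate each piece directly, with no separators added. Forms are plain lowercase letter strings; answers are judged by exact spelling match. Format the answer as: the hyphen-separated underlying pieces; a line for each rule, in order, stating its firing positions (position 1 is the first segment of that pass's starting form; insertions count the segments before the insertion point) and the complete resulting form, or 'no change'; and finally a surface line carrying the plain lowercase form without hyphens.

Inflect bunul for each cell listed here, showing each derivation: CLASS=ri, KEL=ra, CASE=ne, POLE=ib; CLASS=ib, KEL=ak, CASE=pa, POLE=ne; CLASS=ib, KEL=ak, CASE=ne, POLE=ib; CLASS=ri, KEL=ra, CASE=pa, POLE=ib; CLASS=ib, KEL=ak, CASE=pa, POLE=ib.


cell CLASS=ri, KEL=ra, CASE=ne, POLE=ib:
underlying: pof-bunul-ur-le-sov
1. f -> v, k -> g, s -> z, t -> d / _ Z: fires at position(s) 3: povbunulurlesov
2. b -> p, g -> k, v -> f, z -> s / _ #: fires at position(s) 15: povbunulurlesof
surface: povbunulurlesof

cell CLASS=ib, KEL=ak, CASE=pa, POLE=ne:
underlying: ib-bunul-res-zi-va
1. f -> v, k -> g, s -> z, t -> d / _ Z: fires at position(s) 10: ibbunulrezziva
2. b -> p, g -> k, v -> f, z -> s / _ #: no change
surface: ibbunulrezziva

cell CLASS=ib, KEL=ak, CASE=ne, POLE=ib:
underlying: pof-bunul-res-zi-sov
1. f -> v, k -> g, s -> z, t -> d / _ Z: fires at position(s) 3, 11: povbunulrezzisov
2. b -> p, g -> k, v -> f, z -> s / _ #: fires at position(s) 16: povbunulrezzisof
surface: povbunulrezzisof

cell CLASS=ri, KEL=ra, CASE=pa, POLE=ib:
underlying: ib-bunul-ur-le-sov
1. f -> v, k -> g, s -> z, t -> d / _ Z: no change
2. b -> p, g -> k, v -> f, z -> s / _ #: fires at position(s) 14: ibbunulurlesof
surface: ibbunulurlesof

cell CLASS=ib, KEL=ak, CASE=pa, POLE=ib:
underlying: ib-bunul-res-zi-sov
1. f -> v, k -> g, s -> z, t -> d / _ Z: fires at position(s) 10: ibbunulrezzisov
2. b -> p, g -> k, v -> f, z -> s / _ #: fires at position(s) 15: ibbunulrezzisof
surface: ibbunulrezzisof


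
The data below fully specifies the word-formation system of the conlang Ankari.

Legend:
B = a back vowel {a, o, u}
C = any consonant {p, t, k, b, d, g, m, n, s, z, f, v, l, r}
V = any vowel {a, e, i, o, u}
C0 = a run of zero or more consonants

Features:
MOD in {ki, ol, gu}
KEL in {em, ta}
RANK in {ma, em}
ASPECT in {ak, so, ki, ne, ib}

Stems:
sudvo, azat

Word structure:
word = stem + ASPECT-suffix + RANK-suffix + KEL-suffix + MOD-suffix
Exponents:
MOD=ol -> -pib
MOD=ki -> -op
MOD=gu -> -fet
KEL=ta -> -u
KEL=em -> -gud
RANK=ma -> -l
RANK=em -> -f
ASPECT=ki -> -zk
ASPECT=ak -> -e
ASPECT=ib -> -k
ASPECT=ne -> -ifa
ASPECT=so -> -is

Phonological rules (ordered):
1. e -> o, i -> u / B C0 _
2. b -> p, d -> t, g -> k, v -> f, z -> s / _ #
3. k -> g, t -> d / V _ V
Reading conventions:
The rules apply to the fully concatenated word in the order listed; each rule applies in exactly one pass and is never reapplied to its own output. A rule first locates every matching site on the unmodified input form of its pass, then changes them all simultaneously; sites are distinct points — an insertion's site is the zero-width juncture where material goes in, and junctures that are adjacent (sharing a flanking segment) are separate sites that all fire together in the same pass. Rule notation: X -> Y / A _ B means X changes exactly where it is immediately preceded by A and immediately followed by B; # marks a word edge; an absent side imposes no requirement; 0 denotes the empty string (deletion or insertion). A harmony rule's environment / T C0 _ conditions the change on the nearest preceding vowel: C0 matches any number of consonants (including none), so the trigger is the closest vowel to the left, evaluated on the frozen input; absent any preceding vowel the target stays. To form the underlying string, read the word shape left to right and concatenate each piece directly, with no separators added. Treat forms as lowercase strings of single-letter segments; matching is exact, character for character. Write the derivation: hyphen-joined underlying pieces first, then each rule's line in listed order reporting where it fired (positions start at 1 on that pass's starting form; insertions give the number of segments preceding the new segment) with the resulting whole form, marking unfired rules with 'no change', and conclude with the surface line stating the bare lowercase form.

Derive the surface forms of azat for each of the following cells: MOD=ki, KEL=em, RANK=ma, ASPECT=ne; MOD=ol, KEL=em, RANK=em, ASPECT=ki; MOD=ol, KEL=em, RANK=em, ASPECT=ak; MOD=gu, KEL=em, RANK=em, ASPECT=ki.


cell MOD=ki, KEL=em, RANK=ma, ASPECT=ne:
underlying: azat-ifa-l-gud-op
1. e -> o, i -> u / B C0 _: fires at position(s) 5: azatufalgudop
2. b -> p, d -> t, g -> k, v -> f, z -> s / _ #: no change
3. k -> g, t -> d / V _ V: fires at position(s) 4: azadufalgudop
surface: azadufalgudop

cell MOD=ol, KEL=em, RANK=em, ASPECT=ki:
underlying: azat-zk-f-gud-pib
1. e -> o, i -> u / B C0 _: fires at position(s) 12: azatzkfgudpub
2. b -> p, d -> t, g -> k, v -> f, z -> s / _ #: fires at position(s) 13: azatzkfgudpup
3. k -> g, t -> d / V _ V: no change
surface: azatzkfgudpup

cell MOD=ol, KEL=em, RANK=em, ASPECT=ak:
underlying: azat-e-f-gud-pib
1. e -> o, i -> u / B C0 _: fires at position(s) 5, 11: azatofgudpub
2. b -> p, d -> t, g -> k, v -> f, z -> s / _ #: fires at position(s) 12: azatofgudpup
3. k -> g, t -> d / V _ V: fires at position(s) 4: azadofgudpup
surface: azadofgudpup

cell MOD=gu, KEL=em, RANK=em, ASPECT=ki:
underlying: azat-zk-f-gud-fet
1. e -> o, i -> u / B C0 _: fires at position(s) 12: azatzkfgudfot
2. b -> p, d -> t, g -> k, v -> f, z -> s / _ #: no change
3. k -> g, t -> d / V _ V: no change
surface: azatzkfgudfot


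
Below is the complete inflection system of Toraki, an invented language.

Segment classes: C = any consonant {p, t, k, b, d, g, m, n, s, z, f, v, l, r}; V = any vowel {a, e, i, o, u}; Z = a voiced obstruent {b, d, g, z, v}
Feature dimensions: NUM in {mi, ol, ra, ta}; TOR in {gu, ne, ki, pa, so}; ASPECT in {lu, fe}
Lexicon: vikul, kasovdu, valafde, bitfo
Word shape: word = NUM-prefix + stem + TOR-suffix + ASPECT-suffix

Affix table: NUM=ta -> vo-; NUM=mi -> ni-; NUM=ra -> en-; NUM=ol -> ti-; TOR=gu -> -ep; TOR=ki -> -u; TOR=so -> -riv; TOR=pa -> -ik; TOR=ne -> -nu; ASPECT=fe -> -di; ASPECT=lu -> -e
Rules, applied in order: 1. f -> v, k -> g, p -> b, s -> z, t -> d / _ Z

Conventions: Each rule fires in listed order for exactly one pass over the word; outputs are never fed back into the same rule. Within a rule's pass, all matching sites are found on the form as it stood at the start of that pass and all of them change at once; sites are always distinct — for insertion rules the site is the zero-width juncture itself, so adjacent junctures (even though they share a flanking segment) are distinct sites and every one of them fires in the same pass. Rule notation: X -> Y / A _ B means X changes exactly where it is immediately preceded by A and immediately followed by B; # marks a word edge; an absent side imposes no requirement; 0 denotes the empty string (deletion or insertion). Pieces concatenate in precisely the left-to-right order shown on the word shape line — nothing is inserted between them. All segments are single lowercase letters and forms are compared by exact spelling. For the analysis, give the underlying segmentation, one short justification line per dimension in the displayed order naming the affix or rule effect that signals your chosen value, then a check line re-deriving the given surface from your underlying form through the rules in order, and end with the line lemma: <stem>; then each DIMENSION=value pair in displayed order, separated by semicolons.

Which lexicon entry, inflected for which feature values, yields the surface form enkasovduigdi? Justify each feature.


underlying: en-kasovdu-ik-di
NUM=ra - signalled by the affix en-
TOR=pa - signalled by the affix -ik
ASPECT=fe - signalled by the affix -di
check: enkasovduikdi -> enkasovduigdi
lemma: kasovdu; NUM=ra; TOR=pa; ASPECT=fe


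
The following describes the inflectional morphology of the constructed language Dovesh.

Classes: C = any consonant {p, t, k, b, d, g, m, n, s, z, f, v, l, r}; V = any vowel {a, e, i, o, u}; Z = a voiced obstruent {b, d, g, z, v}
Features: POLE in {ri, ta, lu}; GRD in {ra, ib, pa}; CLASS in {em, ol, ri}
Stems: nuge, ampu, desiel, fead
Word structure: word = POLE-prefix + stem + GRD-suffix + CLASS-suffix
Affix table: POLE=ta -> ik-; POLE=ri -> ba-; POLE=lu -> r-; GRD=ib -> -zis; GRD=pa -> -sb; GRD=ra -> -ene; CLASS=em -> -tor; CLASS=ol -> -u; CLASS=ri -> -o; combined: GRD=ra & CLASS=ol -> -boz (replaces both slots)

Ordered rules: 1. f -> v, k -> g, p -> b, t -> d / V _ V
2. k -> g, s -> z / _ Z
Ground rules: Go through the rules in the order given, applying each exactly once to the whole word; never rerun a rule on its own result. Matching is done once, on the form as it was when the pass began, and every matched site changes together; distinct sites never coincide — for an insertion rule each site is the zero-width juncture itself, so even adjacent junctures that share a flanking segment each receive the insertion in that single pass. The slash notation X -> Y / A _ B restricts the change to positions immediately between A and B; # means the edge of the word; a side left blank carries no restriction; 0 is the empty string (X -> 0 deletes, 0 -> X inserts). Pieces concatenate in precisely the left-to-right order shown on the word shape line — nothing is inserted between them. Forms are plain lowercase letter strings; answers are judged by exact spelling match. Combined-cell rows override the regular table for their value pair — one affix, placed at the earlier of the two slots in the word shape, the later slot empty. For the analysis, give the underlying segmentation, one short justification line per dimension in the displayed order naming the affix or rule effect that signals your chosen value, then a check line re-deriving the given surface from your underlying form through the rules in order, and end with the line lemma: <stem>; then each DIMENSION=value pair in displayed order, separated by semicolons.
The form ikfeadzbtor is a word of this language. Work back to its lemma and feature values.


underlying: ik-fead-sb-tor
POLE=ta - signalled by the affix ik-
GRD=pa - signalled by the affix -sb
CLASS=em - signalled by the affix -tor
check: ikfeadsbtor -> ikfeadsbtor -> ikfeadzbtor
lemma: fead; POLE=ta; GRD=pa; CLASS=em


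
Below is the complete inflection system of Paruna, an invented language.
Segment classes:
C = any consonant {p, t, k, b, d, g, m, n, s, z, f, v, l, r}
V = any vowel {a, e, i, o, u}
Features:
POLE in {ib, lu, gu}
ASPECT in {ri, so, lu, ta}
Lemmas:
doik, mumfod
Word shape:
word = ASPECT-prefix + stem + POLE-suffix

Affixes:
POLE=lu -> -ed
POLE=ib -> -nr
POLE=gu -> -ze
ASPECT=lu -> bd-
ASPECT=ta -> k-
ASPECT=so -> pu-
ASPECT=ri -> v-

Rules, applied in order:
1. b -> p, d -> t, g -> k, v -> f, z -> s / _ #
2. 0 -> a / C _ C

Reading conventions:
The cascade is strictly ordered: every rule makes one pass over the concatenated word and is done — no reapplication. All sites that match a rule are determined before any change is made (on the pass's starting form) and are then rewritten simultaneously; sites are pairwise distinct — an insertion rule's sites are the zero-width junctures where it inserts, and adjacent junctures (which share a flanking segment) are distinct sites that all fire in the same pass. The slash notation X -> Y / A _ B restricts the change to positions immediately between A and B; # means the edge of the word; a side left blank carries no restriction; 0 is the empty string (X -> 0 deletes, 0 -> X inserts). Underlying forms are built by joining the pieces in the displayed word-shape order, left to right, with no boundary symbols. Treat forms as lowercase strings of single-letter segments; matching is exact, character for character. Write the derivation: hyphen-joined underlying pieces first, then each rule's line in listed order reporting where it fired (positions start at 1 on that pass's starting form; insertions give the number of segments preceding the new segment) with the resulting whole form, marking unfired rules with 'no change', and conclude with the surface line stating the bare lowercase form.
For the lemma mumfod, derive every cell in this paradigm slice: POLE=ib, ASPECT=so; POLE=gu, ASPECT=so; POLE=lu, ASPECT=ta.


cell POLE=ib, ASPECT=so:
underlying: pu-mumfod-nr
1. b -> p, d -> t, g -> k, v -> f, z -> s / _ #: no change
2. 0 -> a / C _ C: inserts after position(s) 5, 8, 9: pumumafodanar
surface: pumumafodanar

cell POLE=gu, ASPECT=so:
underlying: pu-mumfod-ze
1. b -> p, d -> t, g -> k, v -> f, z -> s / _ #: no change
2. 0 -> a / C _ C: inserts after position(s) 5, 8: pumumafodaze
surface: pumumafodaze

cell POLE=lu, ASPECT=ta:
underlying: k-mumfod-ed
1. b -> p, d -> t, g -> k, v -> f, z -> s / _ #: fires at position(s) 9: kmumfodet
2. 0 -> a / C _ C: inserts after position(s) 1, 4: kamumafodet
surface: kamumafodet


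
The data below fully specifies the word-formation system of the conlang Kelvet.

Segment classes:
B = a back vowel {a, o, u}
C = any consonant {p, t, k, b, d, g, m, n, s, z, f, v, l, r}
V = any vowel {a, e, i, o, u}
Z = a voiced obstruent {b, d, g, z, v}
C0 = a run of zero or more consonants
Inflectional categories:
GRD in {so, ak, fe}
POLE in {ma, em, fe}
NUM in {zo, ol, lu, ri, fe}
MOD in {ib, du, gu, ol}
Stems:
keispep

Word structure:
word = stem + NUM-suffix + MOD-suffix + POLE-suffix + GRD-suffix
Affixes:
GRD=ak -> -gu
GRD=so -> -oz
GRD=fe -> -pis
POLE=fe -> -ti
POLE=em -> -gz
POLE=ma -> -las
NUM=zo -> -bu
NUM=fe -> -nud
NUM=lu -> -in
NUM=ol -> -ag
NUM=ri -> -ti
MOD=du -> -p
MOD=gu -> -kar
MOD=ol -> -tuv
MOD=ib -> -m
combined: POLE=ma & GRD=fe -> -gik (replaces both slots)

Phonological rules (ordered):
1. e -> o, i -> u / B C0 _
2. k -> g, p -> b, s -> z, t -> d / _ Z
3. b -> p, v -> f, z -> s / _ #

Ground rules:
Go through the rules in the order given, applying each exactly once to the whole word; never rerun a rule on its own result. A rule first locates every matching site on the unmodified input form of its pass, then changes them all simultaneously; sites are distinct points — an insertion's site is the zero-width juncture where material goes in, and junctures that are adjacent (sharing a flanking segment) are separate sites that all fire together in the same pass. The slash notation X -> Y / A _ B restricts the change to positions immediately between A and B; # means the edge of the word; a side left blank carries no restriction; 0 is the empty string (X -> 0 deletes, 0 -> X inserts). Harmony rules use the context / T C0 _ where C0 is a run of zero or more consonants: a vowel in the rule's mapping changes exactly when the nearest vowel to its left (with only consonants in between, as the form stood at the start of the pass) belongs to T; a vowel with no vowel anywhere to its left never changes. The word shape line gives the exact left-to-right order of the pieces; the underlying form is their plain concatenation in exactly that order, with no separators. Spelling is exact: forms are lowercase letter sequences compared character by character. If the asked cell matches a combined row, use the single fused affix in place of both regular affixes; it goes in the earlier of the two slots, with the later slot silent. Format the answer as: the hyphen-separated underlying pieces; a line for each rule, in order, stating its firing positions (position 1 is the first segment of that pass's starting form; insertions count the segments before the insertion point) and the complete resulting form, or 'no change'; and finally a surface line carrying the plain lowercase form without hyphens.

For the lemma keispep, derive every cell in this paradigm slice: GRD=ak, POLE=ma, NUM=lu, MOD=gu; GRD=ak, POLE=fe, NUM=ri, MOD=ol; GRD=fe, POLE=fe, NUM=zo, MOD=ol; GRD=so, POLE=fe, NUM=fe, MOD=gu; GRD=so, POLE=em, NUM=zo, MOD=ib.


cell GRD=ak, POLE=ma, NUM=lu, MOD=gu:
underlying: keispep-in-kar-las-gu
1. e -> o, i -> u / B C0 _: no change
2. k -> g, p -> b, s -> z, t -> d / _ Z: fires at position(s) 15: keispepinkarlazgu
3. b -> p, v -> f, z -> s / _ #: no change
surface: keispepinkarlazgu

cell GRD=ak, POLE=fe, NUM=ri, MOD=ol:
underlying: keispep-ti-tuv-ti-gu
1. e -> o, i -> u / B C0 _: fires at position(s) 14: keispeptituvtugu
2. k -> g, p -> b, s -> z, t -> d / _ Z: no change
3. b -> p, v -> f, z -> s / _ #: no change
surface: keispeptituvtugu

cell GRD=fe, POLE=fe, NUM=zo, MOD=ol:
underlying: keispep-bu-tuv-ti-pis
1. e -> o, i -> u / B C0 _: fires at position(s) 14: keispepbutuvtupis
2. k -> g, p -> b, s -> z, t -> d / _ Z: fires at position(s) 7: keispebbutuvtupis
3. b -> p, v -> f, z -> s / _ #: no change
surface: keispebbutuvtupis

cell GRD=so, POLE=fe, NUM=fe, MOD=gu:
underlying: keispep-nud-kar-ti-oz
1. e -> o, i -> u / B C0 _: fires at position(s) 15: keispepnudkartuoz
2. k -> g, p -> b, s -> z, t -> d / _ Z: no change
3. b -> p, v -> f, z -> s / _ #: fires at position(s) 17: keispepnudkartuos
surface: keispepnudkartuos

cell GRD=so, POLE=em, NUM=zo, MOD=ib:
underlying: keispep-bu-m-gz-oz
1. e -> o, i -> u / B C0 _: no change
2. k -> g, p -> b, s -> z, t -> d / _ Z: fires at position(s) 7: keispebbumgzoz
3. b -> p, v -> f, z -> s / _ #: fires at position(s) 14: keispebbumgzos
surface: keispebbumgzos


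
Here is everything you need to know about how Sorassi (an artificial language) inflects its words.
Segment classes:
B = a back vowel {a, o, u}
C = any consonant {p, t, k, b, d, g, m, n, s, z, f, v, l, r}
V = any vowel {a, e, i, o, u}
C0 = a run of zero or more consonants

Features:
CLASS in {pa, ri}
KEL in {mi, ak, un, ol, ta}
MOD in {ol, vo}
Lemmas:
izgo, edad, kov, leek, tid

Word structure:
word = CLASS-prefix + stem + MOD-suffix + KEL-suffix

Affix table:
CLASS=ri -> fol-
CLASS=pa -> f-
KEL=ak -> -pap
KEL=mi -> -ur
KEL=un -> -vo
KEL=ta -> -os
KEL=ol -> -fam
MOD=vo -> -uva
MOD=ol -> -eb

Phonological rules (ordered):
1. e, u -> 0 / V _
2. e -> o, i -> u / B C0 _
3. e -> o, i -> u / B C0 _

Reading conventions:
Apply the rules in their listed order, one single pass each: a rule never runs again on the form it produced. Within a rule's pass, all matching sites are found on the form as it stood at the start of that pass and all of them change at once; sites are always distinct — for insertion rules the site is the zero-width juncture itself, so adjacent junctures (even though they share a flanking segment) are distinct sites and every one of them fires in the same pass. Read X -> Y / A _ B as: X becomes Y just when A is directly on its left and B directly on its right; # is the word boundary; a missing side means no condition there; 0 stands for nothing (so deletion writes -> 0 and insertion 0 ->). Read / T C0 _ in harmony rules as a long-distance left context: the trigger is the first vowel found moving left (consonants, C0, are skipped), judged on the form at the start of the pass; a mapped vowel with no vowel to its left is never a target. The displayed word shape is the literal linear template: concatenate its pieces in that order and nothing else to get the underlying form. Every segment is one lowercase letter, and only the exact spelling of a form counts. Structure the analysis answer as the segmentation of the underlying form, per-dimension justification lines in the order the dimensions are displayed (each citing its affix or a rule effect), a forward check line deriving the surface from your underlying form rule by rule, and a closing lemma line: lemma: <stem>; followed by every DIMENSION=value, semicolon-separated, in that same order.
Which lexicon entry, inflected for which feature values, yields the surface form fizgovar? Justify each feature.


underlying: f-izgo-uva-ur
CLASS=pa - signalled by the affix f-
KEL=mi - signalled by the affix -ur
MOD=vo - signalled by the affix -uva
check: fizgouvaur -> fizgovar -> fizgovar -> fizgovar
lemma: izgo; CLASS=pa; KEL=mi; MOD=vo
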